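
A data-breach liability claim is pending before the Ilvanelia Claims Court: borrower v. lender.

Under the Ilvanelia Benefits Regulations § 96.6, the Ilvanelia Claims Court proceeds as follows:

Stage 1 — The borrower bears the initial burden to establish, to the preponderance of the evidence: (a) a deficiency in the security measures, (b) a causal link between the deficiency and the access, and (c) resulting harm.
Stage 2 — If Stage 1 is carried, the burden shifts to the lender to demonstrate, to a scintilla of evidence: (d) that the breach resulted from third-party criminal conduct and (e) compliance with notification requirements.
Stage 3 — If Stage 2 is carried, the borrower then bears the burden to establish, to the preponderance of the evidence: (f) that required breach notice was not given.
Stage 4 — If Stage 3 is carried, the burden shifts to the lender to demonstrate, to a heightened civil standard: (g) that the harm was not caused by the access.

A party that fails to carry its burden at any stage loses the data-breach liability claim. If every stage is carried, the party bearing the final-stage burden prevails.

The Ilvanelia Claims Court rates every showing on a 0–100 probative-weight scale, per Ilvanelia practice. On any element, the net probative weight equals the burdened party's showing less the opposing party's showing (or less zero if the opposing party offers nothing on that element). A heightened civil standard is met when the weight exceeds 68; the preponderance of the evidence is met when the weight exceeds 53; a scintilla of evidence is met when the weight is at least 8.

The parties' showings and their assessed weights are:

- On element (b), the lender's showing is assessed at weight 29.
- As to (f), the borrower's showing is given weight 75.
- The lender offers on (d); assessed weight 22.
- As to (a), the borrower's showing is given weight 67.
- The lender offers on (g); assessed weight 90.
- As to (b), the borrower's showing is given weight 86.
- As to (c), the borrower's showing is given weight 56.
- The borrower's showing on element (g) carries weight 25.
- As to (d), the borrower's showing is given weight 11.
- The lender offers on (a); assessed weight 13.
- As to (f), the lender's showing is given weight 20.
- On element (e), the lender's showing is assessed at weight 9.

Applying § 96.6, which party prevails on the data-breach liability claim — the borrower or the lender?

borrower

At Stage 1 the borrower must meet the preponderance of the evidence (weight exceeds 53): on (a) the weight is 67 less the opposing 13 gives net 54, which does exceed 53, so (a) meets the standard; on (b) the weight is 86 less the opposing 29 gives net 57, > 53, so (b) meets the standard; on (c) the weight is 56, > 53, so (c) meets the standard.
  Stage 1 is satisfied; the onus moves to the lender.
At Stage 2 the lender must meet a scintilla of evidence (weight is at least 8): on (d) the weight is 22 less the opposing 11 gives net 11, which does reach 8, so (d) meets the standard; on (e) the weight is 9, ≥ 8, so (e) meets the standard.
  All elements met. The burden passes to the borrower.
At Stage 3 the borrower must meet the preponderance of the evidence (weight exceeds 53): on (f) the weight is 75 less the opposing 20 gives net 55, > 53, so (f) meets the standard.
  The borrower carries Stage 3; the lender now bears the burden.
At Stage 4 the lender must meet a heightened civil standard (weight exceeds 68): on (g) the weight is 90 less the opposing 25 gives net 65, which does not exceed 68, so (g) does not meet the standard.
  Stage 4 not carried; the lender fails its burden.
The analysis ends at Stage 4; the borrower prevails.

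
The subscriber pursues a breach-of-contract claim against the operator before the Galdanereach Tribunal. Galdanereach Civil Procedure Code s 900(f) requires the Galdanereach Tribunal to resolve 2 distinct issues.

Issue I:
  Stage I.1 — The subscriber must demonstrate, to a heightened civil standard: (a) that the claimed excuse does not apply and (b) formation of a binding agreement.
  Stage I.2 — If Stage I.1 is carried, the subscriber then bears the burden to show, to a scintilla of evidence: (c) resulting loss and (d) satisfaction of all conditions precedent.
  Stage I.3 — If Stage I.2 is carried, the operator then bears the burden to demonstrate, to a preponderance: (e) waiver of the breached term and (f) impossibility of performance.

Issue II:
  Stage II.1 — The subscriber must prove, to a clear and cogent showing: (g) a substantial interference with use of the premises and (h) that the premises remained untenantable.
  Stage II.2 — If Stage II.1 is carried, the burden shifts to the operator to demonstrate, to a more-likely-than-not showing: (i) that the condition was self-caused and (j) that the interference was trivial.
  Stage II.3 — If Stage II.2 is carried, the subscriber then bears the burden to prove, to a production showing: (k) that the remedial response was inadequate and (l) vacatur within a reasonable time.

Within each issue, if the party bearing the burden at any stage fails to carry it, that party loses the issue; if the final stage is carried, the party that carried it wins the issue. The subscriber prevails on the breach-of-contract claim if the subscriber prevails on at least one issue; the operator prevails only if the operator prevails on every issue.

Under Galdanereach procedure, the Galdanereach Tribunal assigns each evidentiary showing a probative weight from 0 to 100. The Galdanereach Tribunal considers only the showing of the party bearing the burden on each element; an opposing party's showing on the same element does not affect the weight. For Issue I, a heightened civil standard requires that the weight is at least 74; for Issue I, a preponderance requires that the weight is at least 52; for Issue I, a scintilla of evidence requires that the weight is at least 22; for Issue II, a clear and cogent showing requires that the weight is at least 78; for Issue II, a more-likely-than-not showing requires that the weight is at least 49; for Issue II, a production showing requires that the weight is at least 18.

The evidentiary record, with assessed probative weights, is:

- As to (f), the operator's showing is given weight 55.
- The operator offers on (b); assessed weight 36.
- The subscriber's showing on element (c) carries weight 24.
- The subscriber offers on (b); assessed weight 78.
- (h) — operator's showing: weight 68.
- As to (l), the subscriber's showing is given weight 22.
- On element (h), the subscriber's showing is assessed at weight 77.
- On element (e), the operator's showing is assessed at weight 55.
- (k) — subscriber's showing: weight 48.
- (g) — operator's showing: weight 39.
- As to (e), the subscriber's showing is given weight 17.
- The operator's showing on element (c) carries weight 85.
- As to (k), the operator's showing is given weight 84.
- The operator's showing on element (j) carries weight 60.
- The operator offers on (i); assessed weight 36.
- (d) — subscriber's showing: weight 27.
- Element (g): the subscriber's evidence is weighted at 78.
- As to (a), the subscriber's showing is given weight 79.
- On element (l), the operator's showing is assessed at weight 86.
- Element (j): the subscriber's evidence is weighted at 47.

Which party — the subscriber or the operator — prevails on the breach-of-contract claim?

— Issue I —
At Stage I.1 the subscriber must meet a heightened civil standard (weight is at least 74): on (a) the weight is 79, ≥ 74, so (a) meets the standard; on (b) the weight is 78 (the operator's 36 is given no effect), ≥ 74, so (b) meets the standard.
  Stage I.1 is satisfied; the subscriber continues to bear the burden.
At Stage I.2 the subscriber must meet a scintilla of evidence (weight is at least 22): on (c) the weight is 24 (the operator's 85 is given no effect), ≥ 22, so (c) meets the standard; on (d) the weight is 27, which does reach 22, so (d) meets the standard.
  Stage I.2 carried; the burden shifts to the operator.
At Stage I.3 the operator must meet a preponderance (weight is at least 52): on (e) the weight is 55 (the subscriber's 17 is given no effect), ≥ 52, so (e) meets the standard; on (f) the weight is 55, ≥ 52, so (f) meets the standard.
  The operator carries the last stage.
Every stage carried; the operator prevails on this issue.
— Issue II —
Stage II.1 — burden on subscriber; standard: a clear and cogent showing (weight is at least 78).
    (g): 78 (operator's 39 disregarded) ≥ 78 [met]
    (h): 77 (operator's 68 disregarded) < 78 [not met]
  Stage II.1 not carried; the subscriber fails its burden.
So the operator prevails on this issue.
Per-issue: Issue I → operator; Issue II → operator. The subscriber must prevail on at least one issue; overall, the operator prevails.

operator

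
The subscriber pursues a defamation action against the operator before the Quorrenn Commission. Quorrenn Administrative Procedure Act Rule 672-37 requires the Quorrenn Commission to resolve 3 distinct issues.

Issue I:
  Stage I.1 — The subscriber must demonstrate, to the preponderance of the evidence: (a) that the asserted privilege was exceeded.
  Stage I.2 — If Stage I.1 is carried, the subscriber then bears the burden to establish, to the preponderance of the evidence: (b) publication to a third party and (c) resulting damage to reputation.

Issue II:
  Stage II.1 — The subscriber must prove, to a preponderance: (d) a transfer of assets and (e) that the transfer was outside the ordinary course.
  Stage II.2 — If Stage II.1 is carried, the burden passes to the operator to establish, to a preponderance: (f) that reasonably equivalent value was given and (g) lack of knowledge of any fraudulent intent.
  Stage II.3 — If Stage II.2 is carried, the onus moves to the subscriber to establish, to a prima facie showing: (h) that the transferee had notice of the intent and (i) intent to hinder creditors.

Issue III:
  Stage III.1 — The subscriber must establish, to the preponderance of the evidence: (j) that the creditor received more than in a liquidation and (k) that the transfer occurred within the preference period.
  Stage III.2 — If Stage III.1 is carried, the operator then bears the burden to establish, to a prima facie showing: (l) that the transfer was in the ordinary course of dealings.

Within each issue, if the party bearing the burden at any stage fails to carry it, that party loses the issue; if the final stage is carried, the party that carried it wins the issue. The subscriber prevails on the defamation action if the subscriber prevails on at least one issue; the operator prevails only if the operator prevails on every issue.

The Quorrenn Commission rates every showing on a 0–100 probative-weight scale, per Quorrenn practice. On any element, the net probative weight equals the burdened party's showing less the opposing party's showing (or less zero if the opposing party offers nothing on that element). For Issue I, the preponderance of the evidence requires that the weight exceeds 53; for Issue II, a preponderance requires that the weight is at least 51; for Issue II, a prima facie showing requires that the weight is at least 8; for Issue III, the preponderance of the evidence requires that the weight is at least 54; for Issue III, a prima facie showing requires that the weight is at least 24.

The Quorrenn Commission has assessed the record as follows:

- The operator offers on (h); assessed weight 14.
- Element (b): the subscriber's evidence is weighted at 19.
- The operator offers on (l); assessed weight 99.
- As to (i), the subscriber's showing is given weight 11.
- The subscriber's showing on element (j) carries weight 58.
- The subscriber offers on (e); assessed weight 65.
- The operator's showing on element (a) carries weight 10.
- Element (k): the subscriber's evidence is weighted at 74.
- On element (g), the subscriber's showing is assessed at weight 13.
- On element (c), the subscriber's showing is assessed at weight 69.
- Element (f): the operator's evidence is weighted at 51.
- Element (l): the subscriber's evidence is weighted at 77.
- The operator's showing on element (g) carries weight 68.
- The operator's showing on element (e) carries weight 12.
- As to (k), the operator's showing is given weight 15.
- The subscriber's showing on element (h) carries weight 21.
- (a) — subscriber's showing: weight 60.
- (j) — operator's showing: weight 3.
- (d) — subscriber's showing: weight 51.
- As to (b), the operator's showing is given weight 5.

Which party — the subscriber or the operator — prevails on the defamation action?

— Issue I —
At Stage I.1 the subscriber must meet the preponderance of the evidence (weight exceeds 53): on (a) the weight is 60 less the opposing 10 gives net 50, ≤ 53, so (a) does not meet the standard.
  Stage I.1 not carried; the subscriber fails its burden.
So the operator prevails on this issue.
— Issue II —
Stage II.1 (subscriber, a preponderance, weight is at least 51): (d) 51 ≥ 51 — meets; (e) net 65−12=53 ≥ 51 — meets.
  All elements met. The burden passes to the operator.
Stage II.2 (operator, a preponderance, weight is at least 51): (f) 51 ≥ 51 — meets; (g) net 68−13=55 ≥ 51 — meets.
  Stage II.2 carried; the burden shifts to the subscriber.
Stage II.3 (subscriber, a prima facie showing, weight is at least 8): (h) net 21−14=7 < 8 — fails; (i) 11 ≥ 8 — meets.
  The subscriber does not carry Stage II.3.
The operator prevails on this issue.
— Issue III —
At Stage III.1 the subscriber must meet the preponderance of the evidence (weight is at least 54): on (j) the weight is 58 less the opposing 3 gives net 55, which does reach 54, so (j) meets the standard; on (k) the weight is 74 less the opposing 15 gives net 59, ≥ 54, so (k) meets the standard.
  Stage III.1 carried; the burden shifts to the operator.
At Stage III.2 the operator must meet a prima facie showing (weight is at least 24): on (l) the weight is 99 less the opposing 77 gives net 22, < 24, so (l) does not meet the standard.
  Stage III.2 not carried; the operator fails its burden.
The analysis ends at Stage III.2; the subscriber prevails on this issue.
Per-issue: Issue I → operator; Issue II → operator; Issue III → subscriber. The subscriber must prevail on at least one issue; overall, the subscriber prevails.

subscriber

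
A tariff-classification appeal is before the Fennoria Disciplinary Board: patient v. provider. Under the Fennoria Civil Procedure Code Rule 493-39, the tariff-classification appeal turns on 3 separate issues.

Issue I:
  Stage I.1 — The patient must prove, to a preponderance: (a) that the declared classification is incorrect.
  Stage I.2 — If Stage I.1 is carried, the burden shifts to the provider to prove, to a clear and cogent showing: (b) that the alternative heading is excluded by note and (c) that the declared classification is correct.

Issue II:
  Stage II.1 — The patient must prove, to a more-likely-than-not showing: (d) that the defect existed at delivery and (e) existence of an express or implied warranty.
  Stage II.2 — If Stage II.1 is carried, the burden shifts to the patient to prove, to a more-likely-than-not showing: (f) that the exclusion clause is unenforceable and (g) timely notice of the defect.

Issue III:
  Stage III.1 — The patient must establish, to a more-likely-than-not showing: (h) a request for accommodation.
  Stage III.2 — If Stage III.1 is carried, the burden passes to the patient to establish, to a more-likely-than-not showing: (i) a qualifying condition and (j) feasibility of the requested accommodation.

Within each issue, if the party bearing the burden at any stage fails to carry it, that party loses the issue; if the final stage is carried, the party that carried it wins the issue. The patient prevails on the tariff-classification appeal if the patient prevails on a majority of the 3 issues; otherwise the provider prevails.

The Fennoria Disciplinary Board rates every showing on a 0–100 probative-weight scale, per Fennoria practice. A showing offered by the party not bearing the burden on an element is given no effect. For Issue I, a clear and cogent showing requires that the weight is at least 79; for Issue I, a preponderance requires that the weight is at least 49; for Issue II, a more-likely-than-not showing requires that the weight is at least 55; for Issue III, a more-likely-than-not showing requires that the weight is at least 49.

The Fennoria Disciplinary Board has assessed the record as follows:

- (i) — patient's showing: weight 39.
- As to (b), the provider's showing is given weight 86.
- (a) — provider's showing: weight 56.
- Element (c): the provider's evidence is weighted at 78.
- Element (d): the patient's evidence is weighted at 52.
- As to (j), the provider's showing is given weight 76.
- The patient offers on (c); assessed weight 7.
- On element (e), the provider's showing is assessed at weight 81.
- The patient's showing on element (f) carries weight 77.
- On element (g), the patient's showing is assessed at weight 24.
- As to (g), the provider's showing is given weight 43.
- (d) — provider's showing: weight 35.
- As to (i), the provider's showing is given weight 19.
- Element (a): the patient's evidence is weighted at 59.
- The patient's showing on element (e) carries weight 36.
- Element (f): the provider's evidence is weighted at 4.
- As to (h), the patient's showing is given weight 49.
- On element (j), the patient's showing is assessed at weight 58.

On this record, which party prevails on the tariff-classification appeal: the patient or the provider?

provider

— Issue I —
At Stage I.1 the patient must meet a preponderance (weight is at least 49): on (a) the weight is 59 (the provider's 56 is given no effect), ≥ 49, so (a) meets the standard.
  Stage I.1 is satisfied; the onus moves to the provider.
At Stage I.2 the provider must meet a clear and cogent showing (weight is at least 79): on (b) the weight is 86, ≥ 79, so (b) meets the standard; on (c) the weight is 78 (the patient's 7 is given no effect), < 79, so (c) does not meet the standard.
  The provider does not carry Stage I.2.
So the patient prevails on this issue.
— Issue II —
Stage II.1 (patient, a more-likely-than-not showing, weight is at least 55): (d) 52 (provider's 35 disregarded) < 55 — fails; (e) 36 (provider's 81 disregarded) < 55 — fails.
  Not every element is met, so the patient fails to carry Stage II.1.
So the provider prevails on this issue.
— Issue III —
At Stage III.1 the patient must meet a more-likely-than-not showing (weight is at least 49): on (h) the weight is 49, which does reach 49, so (h) meets the standard.
  Stage III.1 carried; the burden remains with the patient.
At Stage III.2 the patient must meet a more-likely-than-not showing (weight is at least 49): on (i) the weight is 39 (the provider's 19 is given no effect), which does not reach 49, so (i) does not meet the standard; on (j) the weight is 58 (the provider's 76 is given no effect), which does reach 49, so (j) meets the standard.
  The patient does not carry Stage III.2.
The analysis ends at Stage III.2; the provider prevails on this issue.
Per-issue: Issue I → patient; Issue II → provider; Issue III → provider. The patient must prevail on a majority of issues; overall, the provider prevails.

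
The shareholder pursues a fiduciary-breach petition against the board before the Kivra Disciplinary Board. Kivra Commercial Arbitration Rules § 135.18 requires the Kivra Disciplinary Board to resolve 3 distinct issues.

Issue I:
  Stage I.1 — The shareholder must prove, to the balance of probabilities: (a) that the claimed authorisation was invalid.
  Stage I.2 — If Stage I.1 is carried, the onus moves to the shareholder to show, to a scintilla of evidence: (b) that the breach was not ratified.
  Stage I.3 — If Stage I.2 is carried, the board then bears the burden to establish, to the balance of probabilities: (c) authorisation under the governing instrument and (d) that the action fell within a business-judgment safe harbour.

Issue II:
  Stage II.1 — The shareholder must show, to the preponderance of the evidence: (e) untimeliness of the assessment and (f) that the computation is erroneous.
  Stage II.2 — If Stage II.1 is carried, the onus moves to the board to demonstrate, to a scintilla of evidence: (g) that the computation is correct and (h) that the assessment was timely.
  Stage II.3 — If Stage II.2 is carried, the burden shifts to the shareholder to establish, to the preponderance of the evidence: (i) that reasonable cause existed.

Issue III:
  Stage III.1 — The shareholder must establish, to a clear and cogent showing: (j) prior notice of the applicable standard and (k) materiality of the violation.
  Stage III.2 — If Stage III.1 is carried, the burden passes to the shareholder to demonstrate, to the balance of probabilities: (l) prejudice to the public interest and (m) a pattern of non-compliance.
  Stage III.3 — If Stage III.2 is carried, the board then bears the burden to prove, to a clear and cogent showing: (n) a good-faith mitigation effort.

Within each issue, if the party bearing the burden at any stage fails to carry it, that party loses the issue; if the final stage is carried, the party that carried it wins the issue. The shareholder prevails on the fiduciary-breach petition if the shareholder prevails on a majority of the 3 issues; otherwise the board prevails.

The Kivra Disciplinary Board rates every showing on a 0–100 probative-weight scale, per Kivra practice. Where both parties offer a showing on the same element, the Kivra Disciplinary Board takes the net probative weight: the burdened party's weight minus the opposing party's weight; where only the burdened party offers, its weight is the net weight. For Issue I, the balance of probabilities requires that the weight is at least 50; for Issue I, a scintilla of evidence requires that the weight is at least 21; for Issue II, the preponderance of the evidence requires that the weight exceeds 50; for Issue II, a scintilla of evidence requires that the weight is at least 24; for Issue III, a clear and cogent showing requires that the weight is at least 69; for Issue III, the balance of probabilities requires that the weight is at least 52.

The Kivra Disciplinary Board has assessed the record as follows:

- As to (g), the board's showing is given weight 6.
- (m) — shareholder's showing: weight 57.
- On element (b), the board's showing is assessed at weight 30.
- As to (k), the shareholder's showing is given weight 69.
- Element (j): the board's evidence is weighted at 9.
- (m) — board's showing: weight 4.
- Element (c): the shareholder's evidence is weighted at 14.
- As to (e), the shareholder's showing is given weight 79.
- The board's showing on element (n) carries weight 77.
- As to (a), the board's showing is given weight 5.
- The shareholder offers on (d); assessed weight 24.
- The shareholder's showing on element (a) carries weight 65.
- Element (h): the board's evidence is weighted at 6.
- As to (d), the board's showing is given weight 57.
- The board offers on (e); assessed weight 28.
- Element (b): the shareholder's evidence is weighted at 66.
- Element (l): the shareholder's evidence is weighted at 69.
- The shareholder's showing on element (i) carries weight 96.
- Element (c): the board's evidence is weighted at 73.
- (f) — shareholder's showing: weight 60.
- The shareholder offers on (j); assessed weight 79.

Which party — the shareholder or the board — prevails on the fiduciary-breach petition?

shareholder

— Issue I —
At Stage I.1 the shareholder must meet the balance of probabilities (weight is at least 50): on (a) the weight is 65 less the opposing 5 gives net 60, which does reach 50, so (a) meets the standard.
  Stage I.1 is satisfied; the shareholder continues to bear the burden.
At Stage I.2 the shareholder must meet a scintilla of evidence (weight is at least 21): on (b) the weight is 66 less the opposing 30 gives net 36, which does reach 21, so (b) meets the standard.
  All elements met. The burden passes to the board.
At Stage I.3 the board must meet the balance of probabilities (weight is at least 50): on (c) the weight is 73 less the opposing 14 gives net 59, which does reach 50, so (c) meets the standard; on (d) the weight is 57 less the opposing 24 gives net 33, < 50, so (d) does not meet the standard.
  Not every element is met, so the board fails to carry Stage I.3.
The analysis ends at Stage I.3; the shareholder prevails on this issue.
— Issue II —
Stage II.1 (shareholder, the preponderance of the evidence, weight exceeds 50): (e) net 79−28=51 > 50 — meets; (f) 60 > 50 — meets.
  All elements met. The burden passes to the board.
Stage II.2 (board, a scintilla of evidence, weight is at least 24): (g) 6 < 24 — fails; (h) 6 < 24 — fails.
  Not every element is met, so the board fails to carry Stage II.2.
The shareholder prevails on this issue.
— Issue III —
Stage III.1 — burden on shareholder; standard: a clear and cogent showing (weight is at least 69).
    (j): 79 − 9 = 70 ≥ 69 [met]
    (k): 69 ≥ 69 [met]
  Stage III.1 carried; the burden remains with the shareholder.
Stage III.2 — burden on shareholder; standard: the balance of probabilities (weight is at least 52).
    (l): 69 ≥ 52 [met]
    (m): 57 − 4 = 53 ≥ 52 [met]
  The shareholder carries Stage III.2; the board now bears the burden.
Stage III.3 — burden on board; standard: a clear and cogent showing (weight is at least 69).
    (n): 77 ≥ 69 [met]
  All elements met at the final stage.
Every stage carried; the board prevails on this issue.
Per-issue: Issue I → shareholder; Issue II → shareholder; Issue III → board. The shareholder must prevail on a majority of issues; overall, the shareholder prevails.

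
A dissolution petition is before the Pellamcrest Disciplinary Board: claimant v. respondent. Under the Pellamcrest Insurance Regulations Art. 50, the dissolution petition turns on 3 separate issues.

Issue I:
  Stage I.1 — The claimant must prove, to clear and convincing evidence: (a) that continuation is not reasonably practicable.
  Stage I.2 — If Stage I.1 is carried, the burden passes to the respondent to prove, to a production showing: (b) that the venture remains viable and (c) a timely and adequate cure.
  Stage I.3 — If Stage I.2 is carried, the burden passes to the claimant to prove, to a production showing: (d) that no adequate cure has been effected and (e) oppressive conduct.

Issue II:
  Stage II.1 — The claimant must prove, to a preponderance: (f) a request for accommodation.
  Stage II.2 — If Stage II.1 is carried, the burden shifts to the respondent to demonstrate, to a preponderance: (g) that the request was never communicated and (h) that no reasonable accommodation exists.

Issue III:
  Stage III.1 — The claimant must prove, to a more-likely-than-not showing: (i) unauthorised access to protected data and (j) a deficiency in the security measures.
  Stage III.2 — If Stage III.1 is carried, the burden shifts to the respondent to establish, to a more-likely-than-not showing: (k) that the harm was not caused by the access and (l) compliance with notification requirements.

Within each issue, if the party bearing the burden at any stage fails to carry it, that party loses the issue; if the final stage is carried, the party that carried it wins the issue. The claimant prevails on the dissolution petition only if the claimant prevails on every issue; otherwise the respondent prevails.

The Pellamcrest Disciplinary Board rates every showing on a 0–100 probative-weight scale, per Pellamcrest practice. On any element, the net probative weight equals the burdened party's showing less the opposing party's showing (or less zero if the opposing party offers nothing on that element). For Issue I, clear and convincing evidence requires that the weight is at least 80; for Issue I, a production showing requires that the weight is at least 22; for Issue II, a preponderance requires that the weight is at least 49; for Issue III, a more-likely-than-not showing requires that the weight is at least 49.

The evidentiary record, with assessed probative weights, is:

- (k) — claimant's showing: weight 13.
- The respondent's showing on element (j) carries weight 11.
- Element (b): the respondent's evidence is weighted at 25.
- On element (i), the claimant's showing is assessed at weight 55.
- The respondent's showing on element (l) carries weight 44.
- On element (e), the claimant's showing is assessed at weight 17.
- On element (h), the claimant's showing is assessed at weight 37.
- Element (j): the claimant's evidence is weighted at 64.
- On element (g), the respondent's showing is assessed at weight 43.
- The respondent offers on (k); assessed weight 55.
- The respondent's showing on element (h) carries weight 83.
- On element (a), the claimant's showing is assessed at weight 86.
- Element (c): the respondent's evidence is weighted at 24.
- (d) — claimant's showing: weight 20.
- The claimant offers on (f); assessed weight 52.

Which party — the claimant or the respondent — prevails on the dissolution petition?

respondent

— Issue I —
Stage I.1 — burden on claimant; standard: clear and convincing evidence (weight is at least 80).
    (a): 86 ≥ 80 [met]
  The claimant carries Stage I.1; the respondent now bears the burden.
Stage I.2 — burden on respondent; standard: a production showing (weight is at least 22).
    (b): 25 ≥ 22 [met]
    (c): 24 ≥ 22 [met]
  The respondent carries Stage I.2; the claimant now bears the burden.
Stage I.3 — burden on claimant; standard: a production showing (weight is at least 22).
    (d): 20 < 22 [not met]
    (e): 17 < 22 [not met]
  The claimant does not carry Stage I.3.
The analysis ends at Stage I.3; the respondent prevails on this issue.
— Issue II —
At Stage II.1 the claimant must meet a preponderance (weight is at least 49): on (f) the weight is 52, which does reach 49, so (f) meets the standard.
  All elements met. The burden passes to the respondent.
At Stage II.2 the respondent must meet a preponderance (weight is at least 49): on (g) the weight is 43, which does not reach 49, so (g) does not meet the standard; on (h) the weight is 83 less the opposing 37 gives net 46, < 49, so (h) does not meet the standard.
  Stage II.2 not carried; the respondent fails its burden.
The analysis ends at Stage II.2; the claimant prevails on this issue.
— Issue III —
Stage III.1 — burden on claimant; standard: a more-likely-than-not showing (weight is at least 49).
    (i): 55 ≥ 49 [met]
    (j): 64 − 11 = 53 ≥ 49 [met]
  The claimant carries Stage III.1; the respondent now bears the burden.
Stage III.2 — burden on respondent; standard: a more-likely-than-not showing (weight is at least 49).
    (k): 55 − 13 = 42 < 49 [not met]
    (l): 44 < 49 [not met]
  The respondent does not carry Stage III.2.
The claimant prevails on this issue.
Per-issue: Issue I → respondent; Issue II → claimant; Issue III → claimant. The claimant must prevail on every issue; overall, the respondent prevails.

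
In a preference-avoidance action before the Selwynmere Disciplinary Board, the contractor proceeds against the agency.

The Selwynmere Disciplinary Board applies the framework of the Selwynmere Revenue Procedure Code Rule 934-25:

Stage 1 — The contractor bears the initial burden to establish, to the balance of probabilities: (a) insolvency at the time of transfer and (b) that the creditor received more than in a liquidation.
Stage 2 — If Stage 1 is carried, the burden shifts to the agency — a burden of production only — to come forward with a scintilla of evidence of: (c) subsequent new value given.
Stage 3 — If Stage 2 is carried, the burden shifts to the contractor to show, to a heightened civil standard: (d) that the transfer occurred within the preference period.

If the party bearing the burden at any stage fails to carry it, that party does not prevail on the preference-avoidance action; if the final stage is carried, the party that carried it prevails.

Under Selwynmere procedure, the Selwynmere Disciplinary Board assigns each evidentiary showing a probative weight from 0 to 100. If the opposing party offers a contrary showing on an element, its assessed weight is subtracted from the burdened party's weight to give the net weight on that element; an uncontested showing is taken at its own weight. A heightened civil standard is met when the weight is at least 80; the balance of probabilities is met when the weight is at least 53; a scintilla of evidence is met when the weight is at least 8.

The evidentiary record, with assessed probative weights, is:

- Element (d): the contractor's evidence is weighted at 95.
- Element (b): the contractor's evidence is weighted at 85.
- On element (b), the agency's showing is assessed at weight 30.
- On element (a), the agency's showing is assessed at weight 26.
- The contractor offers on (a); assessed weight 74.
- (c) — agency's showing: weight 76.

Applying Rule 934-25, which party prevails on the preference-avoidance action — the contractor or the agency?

agency

Stage 1 — burden on contractor; standard: the balance of probabilities (weight is at least 53).
    (a): 74 − 26 = 48 < 53 [not met]
    (b): 85 − 30 = 55 ≥ 53 [met]
  The contractor does not carry Stage 1.
So the agency prevails.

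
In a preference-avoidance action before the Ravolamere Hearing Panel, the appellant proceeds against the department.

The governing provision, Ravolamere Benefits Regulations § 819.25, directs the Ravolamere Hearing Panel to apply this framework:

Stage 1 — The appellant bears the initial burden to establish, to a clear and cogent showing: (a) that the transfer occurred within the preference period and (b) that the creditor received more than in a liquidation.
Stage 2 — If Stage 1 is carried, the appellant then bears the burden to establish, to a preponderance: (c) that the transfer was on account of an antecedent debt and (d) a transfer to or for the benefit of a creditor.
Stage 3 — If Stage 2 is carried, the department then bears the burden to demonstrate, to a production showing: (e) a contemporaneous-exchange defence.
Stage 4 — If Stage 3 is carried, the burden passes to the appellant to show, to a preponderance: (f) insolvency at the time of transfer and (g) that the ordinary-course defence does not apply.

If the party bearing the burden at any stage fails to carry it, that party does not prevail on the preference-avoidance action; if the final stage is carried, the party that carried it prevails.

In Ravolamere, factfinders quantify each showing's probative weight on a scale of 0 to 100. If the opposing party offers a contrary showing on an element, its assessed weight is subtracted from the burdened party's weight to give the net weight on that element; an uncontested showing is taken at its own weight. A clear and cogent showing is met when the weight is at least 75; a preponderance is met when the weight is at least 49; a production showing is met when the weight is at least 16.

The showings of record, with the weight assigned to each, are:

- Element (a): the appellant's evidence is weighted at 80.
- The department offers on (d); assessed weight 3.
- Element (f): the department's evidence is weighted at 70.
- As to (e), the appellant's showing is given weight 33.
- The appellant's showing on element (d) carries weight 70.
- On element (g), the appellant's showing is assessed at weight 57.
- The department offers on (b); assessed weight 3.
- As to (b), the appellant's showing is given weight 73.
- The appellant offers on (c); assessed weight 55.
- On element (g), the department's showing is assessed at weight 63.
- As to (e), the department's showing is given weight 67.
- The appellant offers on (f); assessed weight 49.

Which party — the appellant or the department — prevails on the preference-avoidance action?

department

Stage 1 — burden on appellant; standard: a clear and cogent showing (weight is at least 75).
    (a): 80 ≥ 75 [met]
    (b): 73 − 3 = 70 < 75 [not met]
  The appellant does not carry Stage 1.
The analysis ends at Stage 1; the department prevails.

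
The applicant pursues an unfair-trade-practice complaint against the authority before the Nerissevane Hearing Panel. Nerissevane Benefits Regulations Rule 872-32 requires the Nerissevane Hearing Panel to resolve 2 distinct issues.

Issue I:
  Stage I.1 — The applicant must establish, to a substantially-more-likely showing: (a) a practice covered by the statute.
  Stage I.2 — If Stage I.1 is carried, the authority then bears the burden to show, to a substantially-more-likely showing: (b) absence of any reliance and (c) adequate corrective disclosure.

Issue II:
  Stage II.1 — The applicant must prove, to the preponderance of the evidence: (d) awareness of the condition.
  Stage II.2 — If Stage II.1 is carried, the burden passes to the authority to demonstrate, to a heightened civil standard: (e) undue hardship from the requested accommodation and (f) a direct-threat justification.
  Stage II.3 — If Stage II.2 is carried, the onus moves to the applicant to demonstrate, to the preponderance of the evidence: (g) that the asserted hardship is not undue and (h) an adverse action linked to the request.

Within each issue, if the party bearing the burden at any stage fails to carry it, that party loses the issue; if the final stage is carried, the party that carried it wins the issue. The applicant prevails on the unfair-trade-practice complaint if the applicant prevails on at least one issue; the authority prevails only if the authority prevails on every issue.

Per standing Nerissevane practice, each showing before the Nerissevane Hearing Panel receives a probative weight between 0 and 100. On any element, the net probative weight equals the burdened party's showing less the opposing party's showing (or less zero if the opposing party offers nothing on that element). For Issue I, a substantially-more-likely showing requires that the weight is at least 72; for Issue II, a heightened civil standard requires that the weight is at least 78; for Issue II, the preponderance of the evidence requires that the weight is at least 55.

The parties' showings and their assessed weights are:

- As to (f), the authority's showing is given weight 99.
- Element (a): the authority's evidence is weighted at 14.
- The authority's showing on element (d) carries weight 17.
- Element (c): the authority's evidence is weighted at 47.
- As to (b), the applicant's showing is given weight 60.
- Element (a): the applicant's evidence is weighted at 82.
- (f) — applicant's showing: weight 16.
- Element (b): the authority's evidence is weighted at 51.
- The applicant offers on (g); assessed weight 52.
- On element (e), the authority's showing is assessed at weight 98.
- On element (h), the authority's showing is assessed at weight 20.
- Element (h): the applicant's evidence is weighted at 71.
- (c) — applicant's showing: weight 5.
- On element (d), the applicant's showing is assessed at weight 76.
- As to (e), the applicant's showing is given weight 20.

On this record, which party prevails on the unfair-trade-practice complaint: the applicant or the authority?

authority

— Issue I —
Stage I.1 (applicant, a substantially-more-likely showing, weight is at least 72): (a) net 82−14=68 < 72 — fails.
  The applicant does not carry Stage I.1.
So the authority prevails on this issue.
— Issue II —
Stage II.1 — burden on applicant; standard: the preponderance of the evidence (weight is at least 55).
    (d): 76 − 17 = 59 ≥ 55 [met]
  Stage II.1 is satisfied; the onus moves to the authority.
Stage II.2 — burden on authority; standard: a heightened civil standard (weight is at least 78).
    (e): 98 − 20 = 78 ≥ 78 [met]
    (f): 99 − 16 = 83 ≥ 78 [met]
  The authority carries Stage II.2; the applicant now bears the burden.
Stage II.3 — burden on applicant; standard: the preponderance of the evidence (weight is at least 55).
    (g): 52 < 55 [not met]
    (h): 71 − 20 = 51 < 55 [not met]
  Not every element is met, so the applicant fails to carry Stage II.3.
The authority prevails on this issue.
Per-issue: Issue I → authority; Issue II → authority. The applicant must prevail on at least one issue; overall, the authority prevails.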